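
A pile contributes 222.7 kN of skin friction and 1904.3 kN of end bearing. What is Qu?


Using Qu = Qf + Qb
Qu = 222.7 + 1904.3
Qu = 2127.0 kN


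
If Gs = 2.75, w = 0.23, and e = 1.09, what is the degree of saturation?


Using S = Gs * w / e
S = 2.75 * 0.23 / 1.09
S = 0.5803


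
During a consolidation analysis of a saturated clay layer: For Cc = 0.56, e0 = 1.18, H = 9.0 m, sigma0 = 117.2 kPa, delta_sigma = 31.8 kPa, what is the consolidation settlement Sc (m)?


Using Sc = Cc * H / (1 + e0) * log10((sigma0 + delta_sigma) / sigma0)
Stress ratio = (117.2 + 31.8) / 117.2 = 1.27133
log10(1.27133) = 0.104259
Cc * H / (1 + e0) = 0.56 * 9.0 / (1 + 1.18) = 2.31193
Sc = 2.31193 * 0.104259
Sc = 0.241 m


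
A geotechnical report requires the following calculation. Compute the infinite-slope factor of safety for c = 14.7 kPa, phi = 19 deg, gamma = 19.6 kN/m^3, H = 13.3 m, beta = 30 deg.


Using Fs = c / (gamma*H*sin(beta)*cos(beta)) + tan(phi)/tan(beta)
Cohesion contribution = 14.7 / (19.6*13.3*sin(30)*cos(30))
Cohesion contribution = 0.130229
Friction contribution = tan(19)/tan(30) = 0.596393
Fs = 0.130229 + 0.596393
Fs = 0.727


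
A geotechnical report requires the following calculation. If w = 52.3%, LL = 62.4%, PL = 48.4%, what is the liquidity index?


First compute the plasticity index:
PI = LL - PL = 62.4 - 48.4 = 14.0
Then compute the liquidity index:
LI = (w - PL) / PI
LI = (52.3 - 48.4) / 14.0
LI = 0.279


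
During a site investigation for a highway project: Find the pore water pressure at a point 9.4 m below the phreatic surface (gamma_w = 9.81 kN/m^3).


Result: 92.21 kPa

Derivation:
Using u = gamma_w * h_w
u = 9.81 * 9.4
u = 92.21 kPa


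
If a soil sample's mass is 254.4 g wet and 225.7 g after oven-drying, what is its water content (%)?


Using w = (m_wet - m_dry) / m_dry * 100
m_wet - m_dry = 254.4 - 225.7 = 28.7 g
w = 28.7 / 225.7 * 100
w = 12.72 %


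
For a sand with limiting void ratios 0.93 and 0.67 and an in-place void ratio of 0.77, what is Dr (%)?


Result: 61.54 %

Derivation:
Using Dr = (e_max - e) / (e_max - e_min) * 100
e_max - e = 0.93 - 0.77 = 0.16
e_max - e_min = 0.93 - 0.67 = 0.26
Dr = 0.16 / 0.26 * 100
Dr = 61.54 %


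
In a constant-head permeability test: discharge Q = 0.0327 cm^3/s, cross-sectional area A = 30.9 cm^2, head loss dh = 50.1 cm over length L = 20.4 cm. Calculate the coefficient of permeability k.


Result: 0.000431 cm/s

Derivation:
Compute hydraulic gradient:
i = dh / L = 50.1 / 20.4 = 2.45588
Then apply Darcy's law:
k = Q / (A * i)
k = 0.0327 / (30.9 * 2.45588)
k = 0.0327 / 75.8868
k = 0.000431 cm/s


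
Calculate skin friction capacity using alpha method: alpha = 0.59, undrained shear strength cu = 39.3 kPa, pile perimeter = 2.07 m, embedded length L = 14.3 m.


Using Qs = alpha * cu * perimeter * L
Qs = 0.59 * 39.3 * 2.07 * 14.3
Qs = 686.36 kN


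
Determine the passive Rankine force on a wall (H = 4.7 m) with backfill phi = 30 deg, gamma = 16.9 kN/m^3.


Compute passive earth pressure coefficient:
Kp = tan^2(45 + phi/2) = tan^2(60.0) = 3
Compute passive force:
Pp = 0.5 * Kp * gamma * H^2
Pp = 0.5 * 3 * 16.9 * 4.7^2
Pp = 559.98 kN/m


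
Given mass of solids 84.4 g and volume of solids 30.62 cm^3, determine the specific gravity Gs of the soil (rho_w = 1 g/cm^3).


Result: 2.756

Derivation:
Using Gs = m_s / (V_s * rho_w)
Since rho_w = 1 g/cm^3:
Gs = 84.4 / 30.62
Gs = 2.756


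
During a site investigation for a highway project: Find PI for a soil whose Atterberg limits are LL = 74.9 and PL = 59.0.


Result: 15.9

Derivation:
Using PI = LL - PL
PI = 74.9 - 59.0
PI = 15.9


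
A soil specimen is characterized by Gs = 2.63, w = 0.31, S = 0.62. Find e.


Using the relation e = Gs * w / S
e = 2.63 * 0.31 / 0.62
e = 1.315


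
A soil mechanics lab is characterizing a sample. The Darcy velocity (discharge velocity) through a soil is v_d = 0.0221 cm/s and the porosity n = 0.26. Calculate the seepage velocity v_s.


Result: 0.085 cm/s

Derivation:
Using v_s = v_d / n
v_s = 0.0221 / 0.26
v_s = 0.085 cm/s


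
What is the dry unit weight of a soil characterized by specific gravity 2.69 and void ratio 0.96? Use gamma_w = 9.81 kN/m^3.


Using gamma_d = Gs * gamma_w / (1 + e)
gamma_d = 2.69 * 9.81 / (1 + 0.96)
gamma_d = 2.69 * 9.81 / 1.96
gamma_d = 13.464 kN/m^3


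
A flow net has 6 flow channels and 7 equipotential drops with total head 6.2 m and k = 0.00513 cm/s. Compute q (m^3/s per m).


Result: 0.0002726 m^3/s per m

Derivation:
Convert k to m/s for unit consistency with H:
k = 0.00513 cm/s = 0.00513 / 100 m/s = 5.13e-05 m/s
Using q = k * H * Nf / Nd
Nf / Nd = 6 / 7 = 0.8571
q = 5.13e-05 * 6.2 * 0.8571
q = 0.0002726 m^3/s per m


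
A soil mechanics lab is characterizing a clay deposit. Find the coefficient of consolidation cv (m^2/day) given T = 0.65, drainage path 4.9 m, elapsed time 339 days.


Using cv = T * H_dr^2 / t
H_dr^2 = 4.9^2 = 24.01
cv = 0.65 * 24.01 / 339
cv = 0.04604 m^2/day


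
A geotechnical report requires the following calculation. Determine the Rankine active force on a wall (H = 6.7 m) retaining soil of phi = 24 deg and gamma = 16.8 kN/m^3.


Result: 159.02 kN/m

Derivation:
Compute active earth pressure coefficient:
Ka = tan^2(45 - phi/2) = tan^2(33.0) = 0.42173
Compute active force:
Pa = 0.5 * Ka * gamma * H^2
Pa = 0.5 * 0.42173 * 16.8 * 6.7^2
Pa = 159.02 kN/m


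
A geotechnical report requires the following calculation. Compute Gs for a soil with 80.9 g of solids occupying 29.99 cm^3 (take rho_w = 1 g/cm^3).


Result: 2.698

Derivation:
Using Gs = m_s / (V_s * rho_w)
Since rho_w = 1 g/cm^3:
Gs = 80.9 / 29.99
Gs = 2.698


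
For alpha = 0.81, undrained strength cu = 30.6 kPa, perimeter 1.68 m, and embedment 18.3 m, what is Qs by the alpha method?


Using Qs = alpha * cu * perimeter * L
Qs = 0.81 * 30.6 * 1.68 * 18.3
Qs = 762.02 kN


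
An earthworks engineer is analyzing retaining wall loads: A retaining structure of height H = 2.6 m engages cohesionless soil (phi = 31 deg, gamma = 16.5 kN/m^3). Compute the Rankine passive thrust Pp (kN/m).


Result: 174.23 kN/m

Derivation:
Compute passive earth pressure coefficient:
Kp = tan^2(45 + phi/2) = tan^2(60.5) = 3.124035
Compute passive force:
Pp = 0.5 * Kp * gamma * H^2
Pp = 0.5 * 3.124035 * 16.5 * 2.6^2
Pp = 174.23 kN/m


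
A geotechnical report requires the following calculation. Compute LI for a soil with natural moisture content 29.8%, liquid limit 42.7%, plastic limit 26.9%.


First compute the plasticity index:
PI = LL - PL = 42.7 - 26.9 = 15.8
Then compute the liquidity index:
LI = (w - PL) / PI
LI = (29.8 - 26.9) / 15.8
LI = 0.184


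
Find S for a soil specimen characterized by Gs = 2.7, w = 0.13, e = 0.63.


Using S = Gs * w / e
S = 2.7 * 0.13 / 0.63
S = 0.5571


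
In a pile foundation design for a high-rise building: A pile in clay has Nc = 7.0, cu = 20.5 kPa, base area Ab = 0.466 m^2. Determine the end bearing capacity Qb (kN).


Result: 66.87 kN

Derivation:
Using Qb = Nc * cu * Ab
Qb = 7.0 * 20.5 * 0.466
Qb = 66.87 kN


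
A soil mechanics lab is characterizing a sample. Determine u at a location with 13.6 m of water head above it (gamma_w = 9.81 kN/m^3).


Result: 133.42 kPa

Derivation:
Using u = gamma_w * h_w
u = 9.81 * 13.6
u = 133.42 kPa


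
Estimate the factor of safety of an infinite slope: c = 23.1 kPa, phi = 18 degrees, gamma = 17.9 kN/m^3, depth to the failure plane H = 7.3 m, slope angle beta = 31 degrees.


Result: 0.941

Derivation:
Using Fs = c / (gamma*H*sin(beta)*cos(beta)) + tan(phi)/tan(beta)
Cohesion contribution = 23.1 / (17.9*7.3*sin(31)*cos(31))
Cohesion contribution = 0.400434
Friction contribution = tan(18)/tan(31) = 0.540757
Fs = 0.400434 + 0.540757
Fs = 0.941


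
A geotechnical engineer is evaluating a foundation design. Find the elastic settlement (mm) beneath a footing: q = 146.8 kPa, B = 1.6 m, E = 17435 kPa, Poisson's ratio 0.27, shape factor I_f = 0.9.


Using Se = q * B * (1 - nu^2) * I_f / E
1 - nu^2 = 1 - 0.27^2 = 0.9271
Se = 146.8 * 1.6 * 0.9271 * 0.9 / 17435
Se = 0.011241 m
Convert to mm: Se = 0.011241 * 1000 = 11.241 mm


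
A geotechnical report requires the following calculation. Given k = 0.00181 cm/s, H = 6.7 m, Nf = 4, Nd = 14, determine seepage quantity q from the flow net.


Result: 3.465e-05 m^3/s per m

Derivation:
Convert k to m/s for unit consistency with H:
k = 0.00181 cm/s = 0.00181 / 100 m/s = 1.81e-05 m/s
Using q = k * H * Nf / Nd
Nf / Nd = 4 / 14 = 0.2857
q = 1.81e-05 * 6.7 * 0.2857
q = 3.465e-05 m^3/s per m


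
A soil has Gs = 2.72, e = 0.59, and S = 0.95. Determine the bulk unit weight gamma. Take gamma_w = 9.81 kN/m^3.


Using gamma = gamma_w * (Gs + S*e) / (1 + e)
Numerator: Gs + S*e = 2.72 + 0.95*0.59 = 3.2805
Denominator: 1 + e = 1 + 0.59 = 1.59
gamma = 9.81 * 3.2805 / 1.59
gamma = 20.24 kN/m^3


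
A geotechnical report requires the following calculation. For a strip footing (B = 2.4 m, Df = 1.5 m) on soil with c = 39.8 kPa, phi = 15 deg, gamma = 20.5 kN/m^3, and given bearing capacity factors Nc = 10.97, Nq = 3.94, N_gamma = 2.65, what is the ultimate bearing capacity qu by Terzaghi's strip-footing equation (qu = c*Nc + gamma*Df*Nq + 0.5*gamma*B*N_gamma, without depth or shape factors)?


Result: 622.95 kPa

Derivation:
Compute qu = c*Nc + gamma*Df*Nq + 0.5*gamma*B*N_gamma
Term 1: 39.8 * 10.97 = 436.606
Term 2: 20.5 * 1.5 * 3.94 = 121.155
Term 3: 0.5 * 20.5 * 2.4 * 2.65 = 65.19
qu = 436.606 + 121.155 + 65.19
qu = 622.95 kPa


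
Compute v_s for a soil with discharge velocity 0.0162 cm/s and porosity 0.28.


Result: 0.05786 cm/s

Derivation:
Using v_s = v_d / n
v_s = 0.0162 / 0.28
v_s = 0.05786 cm/s


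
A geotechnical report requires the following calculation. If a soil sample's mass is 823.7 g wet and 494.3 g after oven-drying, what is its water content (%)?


Using w = (m_wet - m_dry) / m_dry * 100
m_wet - m_dry = 823.7 - 494.3 = 329.4 g
w = 329.4 / 494.3 * 100
w = 66.64 %


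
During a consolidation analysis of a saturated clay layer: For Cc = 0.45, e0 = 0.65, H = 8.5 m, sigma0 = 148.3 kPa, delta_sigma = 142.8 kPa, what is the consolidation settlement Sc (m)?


Using Sc = Cc * H / (1 + e0) * log10((sigma0 + delta_sigma) / sigma0)
Stress ratio = (148.3 + 142.8) / 148.3 = 1.96291
log10(1.96291) = 0.292901
Cc * H / (1 + e0) = 0.45 * 8.5 / (1 + 0.65) = 2.31818
Sc = 2.31818 * 0.292901
Sc = 0.679 m


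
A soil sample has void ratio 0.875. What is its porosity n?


Using the relation n = e / (1 + e)
n = 0.875 / (1 + 0.875)
n = 0.875 / 1.875
n = 0.4667


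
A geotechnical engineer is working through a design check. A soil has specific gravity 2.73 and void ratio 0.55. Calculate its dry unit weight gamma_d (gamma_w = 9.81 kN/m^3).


Using gamma_d = Gs * gamma_w / (1 + e)
gamma_d = 2.73 * 9.81 / (1 + 0.55)
gamma_d = 2.73 * 9.81 / 1.55
gamma_d = 17.278 kN/m^3


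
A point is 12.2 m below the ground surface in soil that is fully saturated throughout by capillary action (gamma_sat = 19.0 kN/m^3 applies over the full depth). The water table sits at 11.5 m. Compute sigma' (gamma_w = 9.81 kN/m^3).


Total stress = gamma_sat * depth
sigma = 19.0 * 12.2 = 231.8 kPa
Pore water pressure u = gamma_w * (depth - d_wt)
u = 9.81 * (12.2 - 11.5) = 6.867 kPa
Effective stress = sigma - u
sigma' = 231.8 - 6.867 = 224.93 kPa


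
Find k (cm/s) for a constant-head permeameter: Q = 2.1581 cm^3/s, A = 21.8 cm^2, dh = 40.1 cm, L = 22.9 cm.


Result: 0.056534 cm/s

Derivation:
Compute hydraulic gradient:
i = dh / L = 40.1 / 22.9 = 1.75109
Then apply Darcy's law:
k = Q / (A * i)
k = 2.1581 / (21.8 * 1.75109)
k = 2.1581 / 38.1738
k = 0.056534 cm/s


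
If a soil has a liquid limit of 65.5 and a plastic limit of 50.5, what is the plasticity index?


Result: 15.0

Derivation:
Using PI = LL - PL
PI = 65.5 - 50.5
PI = 15.0


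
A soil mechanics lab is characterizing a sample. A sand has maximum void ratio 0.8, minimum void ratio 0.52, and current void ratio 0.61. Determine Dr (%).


Using Dr = (e_max - e) / (e_max - e_min) * 100
e_max - e = 0.8 - 0.61 = 0.19
e_max - e_min = 0.8 - 0.52 = 0.28
Dr = 0.19 / 0.28 * 100
Dr = 67.86 %


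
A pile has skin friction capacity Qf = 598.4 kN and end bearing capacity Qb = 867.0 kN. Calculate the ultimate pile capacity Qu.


Using Qu = Qf + Qb
Qu = 598.4 + 867.0
Qu = 1465.4 kN


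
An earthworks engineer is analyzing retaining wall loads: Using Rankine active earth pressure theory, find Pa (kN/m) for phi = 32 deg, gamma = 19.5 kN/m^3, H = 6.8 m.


Compute active earth pressure coefficient:
Ka = tan^2(45 - phi/2) = tan^2(29.0) = 0.307259
Compute active force:
Pa = 0.5 * Ka * gamma * H^2
Pa = 0.5 * 0.307259 * 19.5 * 6.8^2
Pa = 138.52 kN/m


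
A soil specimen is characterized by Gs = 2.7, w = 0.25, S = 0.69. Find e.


Using the relation e = Gs * w / S
e = 2.7 * 0.25 / 0.69
e = 0.9783


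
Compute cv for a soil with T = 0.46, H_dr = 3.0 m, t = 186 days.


Using cv = T * H_dr^2 / t
H_dr^2 = 3.0^2 = 9.0
cv = 0.46 * 9.0 / 186
cv = 0.02226 m^2/day


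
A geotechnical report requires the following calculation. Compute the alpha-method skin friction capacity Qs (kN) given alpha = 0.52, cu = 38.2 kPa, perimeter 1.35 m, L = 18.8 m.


Using Qs = alpha * cu * perimeter * L
Qs = 0.52 * 38.2 * 1.35 * 18.8
Qs = 504.15 kN


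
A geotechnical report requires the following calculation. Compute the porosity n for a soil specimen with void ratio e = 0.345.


Using the relation n = e / (1 + e)
n = 0.345 / (1 + 0.345)
n = 0.345 / 1.345
n = 0.2565


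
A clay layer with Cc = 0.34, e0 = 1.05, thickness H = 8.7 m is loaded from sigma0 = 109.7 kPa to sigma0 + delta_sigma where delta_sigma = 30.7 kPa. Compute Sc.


Using Sc = Cc * H / (1 + e0) * log10((sigma0 + delta_sigma) / sigma0)
Stress ratio = (109.7 + 30.7) / 109.7 = 1.27985
log10(1.27985) = 0.10716
Cc * H / (1 + e0) = 0.34 * 8.7 / (1 + 1.05) = 1.44293
Sc = 1.44293 * 0.10716
Sc = 0.1546 m


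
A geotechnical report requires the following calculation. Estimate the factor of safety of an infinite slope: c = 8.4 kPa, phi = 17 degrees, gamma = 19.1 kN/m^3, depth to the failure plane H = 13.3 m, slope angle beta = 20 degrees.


Result: 0.943

Derivation:
Using Fs = c / (gamma*H*sin(beta)*cos(beta)) + tan(phi)/tan(beta)
Cohesion contribution = 8.4 / (19.1*13.3*sin(20)*cos(20))
Cohesion contribution = 0.102886
Friction contribution = tan(17)/tan(20) = 0.839988
Fs = 0.102886 + 0.839988
Fs = 0.943


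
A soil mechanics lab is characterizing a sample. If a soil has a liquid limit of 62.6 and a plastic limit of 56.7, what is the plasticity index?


Using PI = LL - PL
PI = 62.6 - 56.7
PI = 5.9


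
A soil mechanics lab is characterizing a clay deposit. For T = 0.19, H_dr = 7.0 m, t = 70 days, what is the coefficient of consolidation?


Result: 0.133 m^2/day

Derivation:
Using cv = T * H_dr^2 / t
H_dr^2 = 7.0^2 = 49.0
cv = 0.19 * 49.0 / 70
cv = 0.133 m^2/day


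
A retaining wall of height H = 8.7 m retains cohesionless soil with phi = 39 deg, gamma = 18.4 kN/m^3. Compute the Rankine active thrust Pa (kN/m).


Compute active earth pressure coefficient:
Ka = tan^2(45 - phi/2) = tan^2(25.5) = 0.227506
Compute active force:
Pa = 0.5 * Ka * gamma * H^2
Pa = 0.5 * 0.227506 * 18.4 * 8.7^2
Pa = 158.42 kN/m


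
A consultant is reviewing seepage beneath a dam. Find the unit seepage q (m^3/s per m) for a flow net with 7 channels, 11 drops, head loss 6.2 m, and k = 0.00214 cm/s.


Result: 8.443e-05 m^3/s per m

Derivation:
Convert k to m/s for unit consistency with H:
k = 0.00214 cm/s = 0.00214 / 100 m/s = 2.14e-05 m/s
Using q = k * H * Nf / Nd
Nf / Nd = 7 / 11 = 0.6364
q = 2.14e-05 * 6.2 * 0.6364
q = 8.443e-05 m^3/s per m


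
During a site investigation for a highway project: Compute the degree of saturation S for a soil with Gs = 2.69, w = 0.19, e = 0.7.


Result: 0.7301

Derivation:
Using S = Gs * w / e
S = 2.69 * 0.19 / 0.7
S = 0.7301


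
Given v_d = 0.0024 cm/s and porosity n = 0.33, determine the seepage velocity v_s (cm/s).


Using v_s = v_d / n
v_s = 0.0024 / 0.33
v_s = 0.00727 cm/s


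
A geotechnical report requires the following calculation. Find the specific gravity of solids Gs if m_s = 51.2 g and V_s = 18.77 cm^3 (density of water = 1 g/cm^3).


Using Gs = m_s / (V_s * rho_w)
Since rho_w = 1 g/cm^3:
Gs = 51.2 / 18.77
Gs = 2.728


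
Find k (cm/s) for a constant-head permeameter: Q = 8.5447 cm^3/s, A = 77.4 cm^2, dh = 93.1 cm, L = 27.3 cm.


Result: 0.032372 cm/s

Derivation:
Compute hydraulic gradient:
i = dh / L = 93.1 / 27.3 = 3.41026
Then apply Darcy's law:
k = Q / (A * i)
k = 8.5447 / (77.4 * 3.41026)
k = 8.5447 / 263.954
k = 0.032372 cm/s


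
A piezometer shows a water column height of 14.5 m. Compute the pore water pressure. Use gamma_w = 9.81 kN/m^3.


Using u = gamma_w * h_w
u = 9.81 * 14.5
u = 142.25 kPa


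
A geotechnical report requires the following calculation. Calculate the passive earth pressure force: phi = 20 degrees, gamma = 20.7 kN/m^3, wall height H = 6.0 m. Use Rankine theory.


Compute passive earth pressure coefficient:
Kp = tan^2(45 + phi/2) = tan^2(55.0) = 2.039607
Compute passive force:
Pp = 0.5 * Kp * gamma * H^2
Pp = 0.5 * 2.039607 * 20.7 * 6.0^2
Pp = 759.96 kN/m


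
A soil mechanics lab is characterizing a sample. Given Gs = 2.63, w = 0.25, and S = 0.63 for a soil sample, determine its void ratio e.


Using the relation e = Gs * w / S
e = 2.63 * 0.25 / 0.63
e = 1.0437


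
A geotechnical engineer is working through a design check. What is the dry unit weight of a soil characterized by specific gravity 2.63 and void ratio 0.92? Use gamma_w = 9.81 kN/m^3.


Result: 13.438 kN/m^3

Derivation:
Using gamma_d = Gs * gamma_w / (1 + e)
gamma_d = 2.63 * 9.81 / (1 + 0.92)
gamma_d = 2.63 * 9.81 / 1.92
gamma_d = 13.438 kN/m^3


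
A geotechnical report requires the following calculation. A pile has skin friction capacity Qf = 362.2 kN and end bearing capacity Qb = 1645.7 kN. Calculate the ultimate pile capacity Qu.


Using Qu = Qf + Qb
Qu = 362.2 + 1645.7
Qu = 2007.9 kN


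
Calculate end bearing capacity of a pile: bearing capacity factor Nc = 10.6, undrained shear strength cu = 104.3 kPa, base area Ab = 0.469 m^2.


Using Qb = Nc * cu * Ab
Qb = 10.6 * 104.3 * 0.469
Qb = 518.52 kN


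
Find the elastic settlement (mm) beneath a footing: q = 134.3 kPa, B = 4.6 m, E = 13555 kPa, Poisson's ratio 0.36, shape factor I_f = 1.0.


Result: 39.669 mm

Derivation:
Using Se = q * B * (1 - nu^2) * I_f / E
1 - nu^2 = 1 - 0.36^2 = 0.8704
Se = 134.3 * 4.6 * 0.8704 * 1.0 / 13555
Se = 0.039669 m
Convert to mm: Se = 0.039669 * 1000 = 39.669 mm


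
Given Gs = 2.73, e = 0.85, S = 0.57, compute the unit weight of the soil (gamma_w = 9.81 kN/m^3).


Using gamma = gamma_w * (Gs + S*e) / (1 + e)
Numerator: Gs + S*e = 2.73 + 0.57*0.85 = 3.2145
Denominator: 1 + e = 1 + 0.85 = 1.85
gamma = 9.81 * 3.2145 / 1.85
gamma = 17.046 kN/m^3


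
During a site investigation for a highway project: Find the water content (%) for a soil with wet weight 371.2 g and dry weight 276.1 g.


Result: 34.44 %

Derivation:
Using w = (m_wet - m_dry) / m_dry * 100
m_wet - m_dry = 371.2 - 276.1 = 95.1 g
w = 95.1 / 276.1 * 100
w = 34.44 %


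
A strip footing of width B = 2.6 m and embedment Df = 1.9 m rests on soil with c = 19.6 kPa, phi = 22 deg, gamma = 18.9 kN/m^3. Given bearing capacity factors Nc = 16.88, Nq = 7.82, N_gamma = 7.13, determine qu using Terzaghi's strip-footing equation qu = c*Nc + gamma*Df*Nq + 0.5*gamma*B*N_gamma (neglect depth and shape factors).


Compute qu = c*Nc + gamma*Df*Nq + 0.5*gamma*B*N_gamma
Term 1: 19.6 * 16.88 = 330.848
Term 2: 18.9 * 1.9 * 7.82 = 280.8162
Term 3: 0.5 * 18.9 * 2.6 * 7.13 = 175.1841
qu = 330.848 + 280.8162 + 175.1841
qu = 786.85 kPa


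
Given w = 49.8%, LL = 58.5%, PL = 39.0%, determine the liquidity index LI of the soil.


First compute the plasticity index:
PI = LL - PL = 58.5 - 39.0 = 19.5
Then compute the liquidity index:
LI = (w - PL) / PI
LI = (49.8 - 39.0) / 19.5
LI = 0.554


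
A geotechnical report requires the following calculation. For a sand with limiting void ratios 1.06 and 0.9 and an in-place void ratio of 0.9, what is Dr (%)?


Result: 100.0 %

Derivation:
Using Dr = (e_max - e) / (e_max - e_min) * 100
e_max - e = 1.06 - 0.9 = 0.16
e_max - e_min = 1.06 - 0.9 = 0.16
Dr = 0.16 / 0.16 * 100
Dr = 100.0 %


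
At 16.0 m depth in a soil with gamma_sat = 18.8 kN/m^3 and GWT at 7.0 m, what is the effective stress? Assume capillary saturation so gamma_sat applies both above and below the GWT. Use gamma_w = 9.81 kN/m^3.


Result: 212.51 kPa

Derivation:
Total stress = gamma_sat * depth
sigma = 18.8 * 16.0 = 300.8 kPa
Pore water pressure u = gamma_w * (depth - d_wt)
u = 9.81 * (16.0 - 7.0) = 88.29 kPa
Effective stress = sigma - u
sigma' = 300.8 - 88.29 = 212.51 kPa


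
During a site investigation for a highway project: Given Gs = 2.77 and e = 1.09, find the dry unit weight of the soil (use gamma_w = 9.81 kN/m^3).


Result: 13.002 kN/m^3

Derivation:
Using gamma_d = Gs * gamma_w / (1 + e)
gamma_d = 2.77 * 9.81 / (1 + 1.09)
gamma_d = 2.77 * 9.81 / 2.09
gamma_d = 13.002 kN/m^3


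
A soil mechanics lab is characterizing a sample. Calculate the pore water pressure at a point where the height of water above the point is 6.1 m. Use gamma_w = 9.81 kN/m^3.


Using u = gamma_w * h_w
u = 9.81 * 6.1
u = 59.84 kPa


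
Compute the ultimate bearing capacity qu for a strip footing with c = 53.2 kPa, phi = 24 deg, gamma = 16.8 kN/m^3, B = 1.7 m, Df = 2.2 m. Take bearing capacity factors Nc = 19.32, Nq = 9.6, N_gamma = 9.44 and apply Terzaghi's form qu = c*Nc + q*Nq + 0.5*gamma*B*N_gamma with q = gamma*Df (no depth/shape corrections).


Compute qu = c*Nc + gamma*Df*Nq + 0.5*gamma*B*N_gamma
Term 1: 53.2 * 19.32 = 1027.824
Term 2: 16.8 * 2.2 * 9.6 = 354.816
Term 3: 0.5 * 16.8 * 1.7 * 9.44 = 134.8032
qu = 1027.824 + 354.816 + 134.8032
qu = 1517.44 kPa


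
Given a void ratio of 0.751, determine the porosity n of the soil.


Result: 0.4289

Derivation:
Using the relation n = e / (1 + e)
n = 0.751 / (1 + 0.751)
n = 0.751 / 1.751
n = 0.4289


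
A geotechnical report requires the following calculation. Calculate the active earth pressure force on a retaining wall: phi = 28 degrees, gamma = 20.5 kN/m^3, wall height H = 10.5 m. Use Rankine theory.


Result: 407.99 kN/m

Derivation:
Compute active earth pressure coefficient:
Ka = tan^2(45 - phi/2) = tan^2(31.0) = 0.361033
Compute active force:
Pa = 0.5 * Ka * gamma * H^2
Pa = 0.5 * 0.361033 * 20.5 * 10.5^2
Pa = 407.99 kN/m


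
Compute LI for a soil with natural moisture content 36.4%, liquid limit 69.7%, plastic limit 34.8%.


Result: 0.046

Derivation:
First compute the plasticity index:
PI = LL - PL = 69.7 - 34.8 = 34.9
Then compute the liquidity index:
LI = (w - PL) / PI
LI = (36.4 - 34.8) / 34.9
LI = 0.046


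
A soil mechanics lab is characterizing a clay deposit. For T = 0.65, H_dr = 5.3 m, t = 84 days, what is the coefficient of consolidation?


Using cv = T * H_dr^2 / t
H_dr^2 = 5.3^2 = 28.09
cv = 0.65 * 28.09 / 84
cv = 0.21736 m^2/day


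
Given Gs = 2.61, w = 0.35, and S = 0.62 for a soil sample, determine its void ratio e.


Using the relation e = Gs * w / S
e = 2.61 * 0.35 / 0.62
e = 1.4734


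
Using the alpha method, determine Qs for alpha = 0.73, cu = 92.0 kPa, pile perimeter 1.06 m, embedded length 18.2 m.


Result: 1295.65 kN

Derivation:
Using Qs = alpha * cu * perimeter * L
Qs = 0.73 * 92.0 * 1.06 * 18.2
Qs = 1295.65 kN


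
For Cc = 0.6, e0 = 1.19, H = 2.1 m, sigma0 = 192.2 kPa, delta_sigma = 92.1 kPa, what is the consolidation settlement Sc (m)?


Result: 0.0978 m

Derivation:
Using Sc = Cc * H / (1 + e0) * log10((sigma0 + delta_sigma) / sigma0)
Stress ratio = (192.2 + 92.1) / 192.2 = 1.47919
log10(1.47919) = 0.170023
Cc * H / (1 + e0) = 0.6 * 2.1 / (1 + 1.19) = 0.575342
Sc = 0.575342 * 0.170023
Sc = 0.0978 m


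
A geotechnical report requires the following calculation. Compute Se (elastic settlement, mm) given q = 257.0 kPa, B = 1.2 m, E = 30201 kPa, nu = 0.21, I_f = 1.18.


Using Se = q * B * (1 - nu^2) * I_f / E
1 - nu^2 = 1 - 0.21^2 = 0.9559
Se = 257.0 * 1.2 * 0.9559 * 1.18 / 30201
Se = 0.011518 m
Convert to mm: Se = 0.011518 * 1000 = 11.518 mm


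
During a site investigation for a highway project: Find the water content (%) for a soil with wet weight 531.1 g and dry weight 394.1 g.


Using w = (m_wet - m_dry) / m_dry * 100
m_wet - m_dry = 531.1 - 394.1 = 137.0 g
w = 137.0 / 394.1 * 100
w = 34.76 %


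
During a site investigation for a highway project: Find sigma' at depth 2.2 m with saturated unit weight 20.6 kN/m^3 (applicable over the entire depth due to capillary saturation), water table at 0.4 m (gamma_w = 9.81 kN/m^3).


Result: 27.66 kPa

Derivation:
Total stress = gamma_sat * depth
sigma = 20.6 * 2.2 = 45.32 kPa
Pore water pressure u = gamma_w * (depth - d_wt)
u = 9.81 * (2.2 - 0.4) = 17.658 kPa
Effective stress = sigma - u
sigma' = 45.32 - 17.658 = 27.66 kPa


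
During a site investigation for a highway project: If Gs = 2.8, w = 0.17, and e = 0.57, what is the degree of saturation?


Result: 0.8351

Derivation:
Using S = Gs * w / e
S = 2.8 * 0.17 / 0.57
S = 0.8351


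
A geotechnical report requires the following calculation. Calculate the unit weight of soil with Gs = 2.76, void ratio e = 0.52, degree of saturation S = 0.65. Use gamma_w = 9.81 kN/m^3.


Result: 19.994 kN/m^3

Derivation:
Using gamma = gamma_w * (Gs + S*e) / (1 + e)
Numerator: Gs + S*e = 2.76 + 0.65*0.52 = 3.098
Denominator: 1 + e = 1 + 0.52 = 1.52
gamma = 9.81 * 3.098 / 1.52
gamma = 19.994 kN/m^3


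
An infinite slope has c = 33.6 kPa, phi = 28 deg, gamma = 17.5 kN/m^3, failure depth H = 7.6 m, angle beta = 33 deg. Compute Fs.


Using Fs = c / (gamma*H*sin(beta)*cos(beta)) + tan(phi)/tan(beta)
Cohesion contribution = 33.6 / (17.5*7.6*sin(33)*cos(33))
Cohesion contribution = 0.553079
Friction contribution = tan(28)/tan(33) = 0.818761
Fs = 0.553079 + 0.818761
Fs = 1.372


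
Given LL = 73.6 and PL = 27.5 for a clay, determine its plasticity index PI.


Result: 46.1

Derivation:
Using PI = LL - PL
PI = 73.6 - 27.5
PI = 46.1


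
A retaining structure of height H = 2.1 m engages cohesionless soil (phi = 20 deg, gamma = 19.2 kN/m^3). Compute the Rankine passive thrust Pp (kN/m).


Result: 86.35 kN/m

Derivation:
Compute passive earth pressure coefficient:
Kp = tan^2(45 + phi/2) = tan^2(55.0) = 2.039607
Compute passive force:
Pp = 0.5 * Kp * gamma * H^2
Pp = 0.5 * 2.039607 * 19.2 * 2.1^2
Pp = 86.35 kN/m


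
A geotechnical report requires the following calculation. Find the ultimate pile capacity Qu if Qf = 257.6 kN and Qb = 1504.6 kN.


Using Qu = Qf + Qb
Qu = 257.6 + 1504.6
Qu = 1762.2 kN


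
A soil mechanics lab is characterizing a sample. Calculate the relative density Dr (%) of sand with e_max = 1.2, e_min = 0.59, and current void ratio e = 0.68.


Using Dr = (e_max - e) / (e_max - e_min) * 100
e_max - e = 1.2 - 0.68 = 0.52
e_max - e_min = 1.2 - 0.59 = 0.61
Dr = 0.52 / 0.61 * 100
Dr = 85.25 %


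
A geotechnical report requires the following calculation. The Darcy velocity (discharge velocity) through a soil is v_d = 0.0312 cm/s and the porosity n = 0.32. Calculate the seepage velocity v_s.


Using v_s = v_d / n
v_s = 0.0312 / 0.32
v_s = 0.0975 cm/s


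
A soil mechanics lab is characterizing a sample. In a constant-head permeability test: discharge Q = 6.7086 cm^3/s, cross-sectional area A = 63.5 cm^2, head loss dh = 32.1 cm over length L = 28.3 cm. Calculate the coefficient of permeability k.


Compute hydraulic gradient:
i = dh / L = 32.1 / 28.3 = 1.13428
Then apply Darcy's law:
k = Q / (A * i)
k = 6.7086 / (63.5 * 1.13428)
k = 6.7086 / 72.0265
k = 0.093141 cm/s


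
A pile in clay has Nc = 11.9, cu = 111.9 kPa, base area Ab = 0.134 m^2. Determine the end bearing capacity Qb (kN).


Using Qb = Nc * cu * Ab
Qb = 11.9 * 111.9 * 0.134
Qb = 178.44 kN


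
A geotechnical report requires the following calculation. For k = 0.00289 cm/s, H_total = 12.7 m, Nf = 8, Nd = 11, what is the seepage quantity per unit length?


Convert k to m/s for unit consistency with H:
k = 0.00289 cm/s = 0.00289 / 100 m/s = 2.89e-05 m/s
Using q = k * H * Nf / Nd
Nf / Nd = 8 / 11 = 0.7273
q = 2.89e-05 * 12.7 * 0.7273
q = 0.0002669 m^3/s per m


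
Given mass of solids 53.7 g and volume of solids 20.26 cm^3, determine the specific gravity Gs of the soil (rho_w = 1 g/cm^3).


Using Gs = m_s / (V_s * rho_w)
Since rho_w = 1 g/cm^3:
Gs = 53.7 / 20.26
Gs = 2.651


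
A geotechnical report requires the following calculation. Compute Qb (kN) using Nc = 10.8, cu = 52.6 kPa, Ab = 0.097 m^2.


Result: 55.1 kN

Derivation:
Using Qb = Nc * cu * Ab
Qb = 10.8 * 52.6 * 0.097
Qb = 55.1 kN


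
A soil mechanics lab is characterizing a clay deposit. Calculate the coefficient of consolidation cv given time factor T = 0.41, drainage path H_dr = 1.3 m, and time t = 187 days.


Using cv = T * H_dr^2 / t
H_dr^2 = 1.3^2 = 1.69
cv = 0.41 * 1.69 / 187
cv = 0.00371 m^2/day


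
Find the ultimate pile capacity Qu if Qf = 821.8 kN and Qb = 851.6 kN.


Using Qu = Qf + Qb
Qu = 821.8 + 851.6
Qu = 1673.4 kN


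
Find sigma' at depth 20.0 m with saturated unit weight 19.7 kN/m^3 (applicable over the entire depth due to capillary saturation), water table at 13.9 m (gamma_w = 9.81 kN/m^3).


Total stress = gamma_sat * depth
sigma = 19.7 * 20.0 = 394.0 kPa
Pore water pressure u = gamma_w * (depth - d_wt)
u = 9.81 * (20.0 - 13.9) = 59.841 kPa
Effective stress = sigma - u
sigma' = 394.0 - 59.841 = 334.16 kPa


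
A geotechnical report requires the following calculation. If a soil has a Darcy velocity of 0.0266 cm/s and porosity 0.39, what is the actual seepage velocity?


Using v_s = v_d / n
v_s = 0.0266 / 0.39
v_s = 0.06821 cm/s


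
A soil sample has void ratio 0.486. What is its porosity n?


Result: 0.3271

Derivation:
Using the relation n = e / (1 + e)
n = 0.486 / (1 + 0.486)
n = 0.486 / 1.486
n = 0.3271


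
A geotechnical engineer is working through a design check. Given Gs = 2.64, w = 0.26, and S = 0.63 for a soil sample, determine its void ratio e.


Using the relation e = Gs * w / S
e = 2.64 * 0.26 / 0.63
e = 1.0895


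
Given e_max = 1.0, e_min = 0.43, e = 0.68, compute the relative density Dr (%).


Using Dr = (e_max - e) / (e_max - e_min) * 100
e_max - e = 1.0 - 0.68 = 0.32
e_max - e_min = 1.0 - 0.43 = 0.57
Dr = 0.32 / 0.57 * 100
Dr = 56.14 %


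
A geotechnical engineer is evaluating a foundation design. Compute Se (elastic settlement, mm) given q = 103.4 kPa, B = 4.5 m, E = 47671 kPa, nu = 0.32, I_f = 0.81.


Using Se = q * B * (1 - nu^2) * I_f / E
1 - nu^2 = 1 - 0.32^2 = 0.8976
Se = 103.4 * 4.5 * 0.8976 * 0.81 / 47671
Se = 0.007097 m
Convert to mm: Se = 0.007097 * 1000 = 7.097 mm


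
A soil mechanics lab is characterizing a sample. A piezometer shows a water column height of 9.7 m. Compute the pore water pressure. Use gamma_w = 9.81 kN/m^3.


Using u = gamma_w * h_w
u = 9.81 * 9.7
u = 95.16 kPa


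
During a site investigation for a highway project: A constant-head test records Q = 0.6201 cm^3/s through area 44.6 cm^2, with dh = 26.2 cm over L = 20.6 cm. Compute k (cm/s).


Compute hydraulic gradient:
i = dh / L = 26.2 / 20.6 = 1.27184
Then apply Darcy's law:
k = Q / (A * i)
k = 0.6201 / (44.6 * 1.27184)
k = 0.6201 / 56.7243
k = 0.010932 cm/s


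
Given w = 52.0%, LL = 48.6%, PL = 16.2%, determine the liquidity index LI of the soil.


Result: 1.105

Derivation:
First compute the plasticity index:
PI = LL - PL = 48.6 - 16.2 = 32.4
Then compute the liquidity index:
LI = (w - PL) / PI
LI = (52.0 - 16.2) / 32.4
LI = 1.105


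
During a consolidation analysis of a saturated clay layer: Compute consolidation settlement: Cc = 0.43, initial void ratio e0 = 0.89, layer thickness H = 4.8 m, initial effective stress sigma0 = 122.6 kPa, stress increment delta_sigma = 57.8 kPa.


Using Sc = Cc * H / (1 + e0) * log10((sigma0 + delta_sigma) / sigma0)
Stress ratio = (122.6 + 57.8) / 122.6 = 1.47145
log10(1.47145) = 0.167746
Cc * H / (1 + e0) = 0.43 * 4.8 / (1 + 0.89) = 1.09206
Sc = 1.09206 * 0.167746
Sc = 0.1832 m


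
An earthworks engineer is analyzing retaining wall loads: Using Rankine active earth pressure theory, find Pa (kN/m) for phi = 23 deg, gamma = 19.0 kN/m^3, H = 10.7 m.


Result: 476.49 kN/m

Derivation:
Compute active earth pressure coefficient:
Ka = tan^2(45 - phi/2) = tan^2(33.5) = 0.438092
Compute active force:
Pa = 0.5 * Ka * gamma * H^2
Pa = 0.5 * 0.438092 * 19.0 * 10.7^2
Pa = 476.49 kN/m


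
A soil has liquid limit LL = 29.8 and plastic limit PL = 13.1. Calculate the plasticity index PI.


Using PI = LL - PL
PI = 29.8 - 13.1
PI = 16.7


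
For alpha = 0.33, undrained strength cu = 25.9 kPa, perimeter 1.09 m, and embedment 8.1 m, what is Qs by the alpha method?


Result: 75.46 kN

Derivation:
Using Qs = alpha * cu * perimeter * L
Qs = 0.33 * 25.9 * 1.09 * 8.1
Qs = 75.46 kN


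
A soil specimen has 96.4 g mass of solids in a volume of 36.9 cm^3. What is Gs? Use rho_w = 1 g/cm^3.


Result: 2.612

Derivation:
Using Gs = m_s / (V_s * rho_w)
Since rho_w = 1 g/cm^3:
Gs = 96.4 / 36.9
Gs = 2.612


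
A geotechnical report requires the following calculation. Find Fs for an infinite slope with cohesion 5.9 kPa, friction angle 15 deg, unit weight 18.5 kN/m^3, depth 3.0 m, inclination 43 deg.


Using Fs = c / (gamma*H*sin(beta)*cos(beta)) + tan(phi)/tan(beta)
Cohesion contribution = 5.9 / (18.5*3.0*sin(43)*cos(43))
Cohesion contribution = 0.213132
Friction contribution = tan(15)/tan(43) = 0.28734
Fs = 0.213132 + 0.28734
Fs = 0.5


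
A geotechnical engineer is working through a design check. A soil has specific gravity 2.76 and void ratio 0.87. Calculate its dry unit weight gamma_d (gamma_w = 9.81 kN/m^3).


Using gamma_d = Gs * gamma_w / (1 + e)
gamma_d = 2.76 * 9.81 / (1 + 0.87)
gamma_d = 2.76 * 9.81 / 1.87
gamma_d = 14.479 kN/m^3


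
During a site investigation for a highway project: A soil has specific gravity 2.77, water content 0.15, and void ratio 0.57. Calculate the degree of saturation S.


Using S = Gs * w / e
S = 2.77 * 0.15 / 0.57
S = 0.7289


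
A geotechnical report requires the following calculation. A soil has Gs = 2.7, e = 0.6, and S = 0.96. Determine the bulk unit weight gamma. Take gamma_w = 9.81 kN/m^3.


Using gamma = gamma_w * (Gs + S*e) / (1 + e)
Numerator: Gs + S*e = 2.7 + 0.96*0.6 = 3.276
Denominator: 1 + e = 1 + 0.6 = 1.6
gamma = 9.81 * 3.276 / 1.6
gamma = 20.086 kN/m^3


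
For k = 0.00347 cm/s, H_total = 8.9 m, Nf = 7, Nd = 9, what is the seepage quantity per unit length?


Convert k to m/s for unit consistency with H:
k = 0.00347 cm/s = 0.00347 / 100 m/s = 3.47e-05 m/s
Using q = k * H * Nf / Nd
Nf / Nd = 7 / 9 = 0.7778
q = 3.47e-05 * 8.9 * 0.7778
q = 0.0002402 m^3/s per m


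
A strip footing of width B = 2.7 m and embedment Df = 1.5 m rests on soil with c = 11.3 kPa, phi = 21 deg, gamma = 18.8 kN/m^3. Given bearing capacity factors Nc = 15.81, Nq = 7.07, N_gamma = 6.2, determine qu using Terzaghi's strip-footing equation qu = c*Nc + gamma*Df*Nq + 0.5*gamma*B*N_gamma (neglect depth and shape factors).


Result: 535.38 kPa

Derivation:
Compute qu = c*Nc + gamma*Df*Nq + 0.5*gamma*B*N_gamma
Term 1: 11.3 * 15.81 = 178.653
Term 2: 18.8 * 1.5 * 7.07 = 199.374
Term 3: 0.5 * 18.8 * 2.7 * 6.2 = 157.356
qu = 178.653 + 199.374 + 157.356
qu = 535.38 kPa


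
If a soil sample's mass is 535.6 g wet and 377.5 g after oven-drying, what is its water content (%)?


Using w = (m_wet - m_dry) / m_dry * 100
m_wet - m_dry = 535.6 - 377.5 = 158.1 g
w = 158.1 / 377.5 * 100
w = 41.88 %


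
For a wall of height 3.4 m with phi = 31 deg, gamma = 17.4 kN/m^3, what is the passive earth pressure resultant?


Compute passive earth pressure coefficient:
Kp = tan^2(45 + phi/2) = tan^2(60.5) = 3.124035
Compute passive force:
Pp = 0.5 * Kp * gamma * H^2
Pp = 0.5 * 3.124035 * 17.4 * 3.4^2
Pp = 314.19 kN/m


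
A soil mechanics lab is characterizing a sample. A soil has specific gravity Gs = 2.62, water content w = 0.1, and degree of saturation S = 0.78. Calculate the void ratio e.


Using the relation e = Gs * w / S
e = 2.62 * 0.1 / 0.78
e = 0.3359


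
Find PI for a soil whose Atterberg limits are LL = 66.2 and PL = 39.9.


Result: 26.3

Derivation:
Using PI = LL - PL
PI = 66.2 - 39.9
PI = 26.3


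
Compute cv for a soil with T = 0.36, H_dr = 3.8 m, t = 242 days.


Using cv = T * H_dr^2 / t
H_dr^2 = 3.8^2 = 14.44
cv = 0.36 * 14.44 / 242
cv = 0.02148 m^2/day


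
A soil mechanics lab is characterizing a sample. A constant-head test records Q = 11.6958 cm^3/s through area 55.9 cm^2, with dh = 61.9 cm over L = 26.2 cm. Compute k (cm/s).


Compute hydraulic gradient:
i = dh / L = 61.9 / 26.2 = 2.3626
Then apply Darcy's law:
k = Q / (A * i)
k = 11.6958 / (55.9 * 2.3626)
k = 11.6958 / 132.069
k = 0.088558 cm/s


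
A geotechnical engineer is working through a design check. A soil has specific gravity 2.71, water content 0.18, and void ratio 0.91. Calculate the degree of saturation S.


Result: 0.536

Derivation:
Using S = Gs * w / e
S = 2.71 * 0.18 / 0.91
S = 0.536


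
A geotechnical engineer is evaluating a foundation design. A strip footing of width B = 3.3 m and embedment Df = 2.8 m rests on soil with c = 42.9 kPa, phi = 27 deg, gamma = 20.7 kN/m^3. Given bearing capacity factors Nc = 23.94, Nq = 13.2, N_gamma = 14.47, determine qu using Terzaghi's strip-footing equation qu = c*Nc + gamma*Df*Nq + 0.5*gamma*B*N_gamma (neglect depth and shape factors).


Compute qu = c*Nc + gamma*Df*Nq + 0.5*gamma*B*N_gamma
Term 1: 42.9 * 23.94 = 1027.026
Term 2: 20.7 * 2.8 * 13.2 = 765.072
Term 3: 0.5 * 20.7 * 3.3 * 14.47 = 494.22285
qu = 1027.026 + 765.072 + 494.22285
qu = 2286.32 kPa


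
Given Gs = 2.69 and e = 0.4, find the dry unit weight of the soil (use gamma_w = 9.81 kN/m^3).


Result: 18.849 kN/m^3

Derivation:
Using gamma_d = Gs * gamma_w / (1 + e)
gamma_d = 2.69 * 9.81 / (1 + 0.4)
gamma_d = 2.69 * 9.81 / 1.4
gamma_d = 18.849 kN/m^3


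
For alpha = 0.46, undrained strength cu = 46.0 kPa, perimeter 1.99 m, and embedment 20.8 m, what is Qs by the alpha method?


Using Qs = alpha * cu * perimeter * L
Qs = 0.46 * 46.0 * 1.99 * 20.8
Qs = 875.85 kN


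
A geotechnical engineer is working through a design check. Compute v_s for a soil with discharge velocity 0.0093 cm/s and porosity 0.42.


Result: 0.02214 cm/s

Derivation:
Using v_s = v_d / n
v_s = 0.0093 / 0.42
v_s = 0.02214 cm/s


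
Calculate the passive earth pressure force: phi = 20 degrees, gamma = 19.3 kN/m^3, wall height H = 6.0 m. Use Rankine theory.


Compute passive earth pressure coefficient:
Kp = tan^2(45 + phi/2) = tan^2(55.0) = 2.039607
Compute passive force:
Pp = 0.5 * Kp * gamma * H^2
Pp = 0.5 * 2.039607 * 19.3 * 6.0^2
Pp = 708.56 kN/m


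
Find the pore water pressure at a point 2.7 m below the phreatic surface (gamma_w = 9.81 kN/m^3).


Result: 26.49 kPa

Derivation:
Using u = gamma_w * h_w
u = 9.81 * 2.7
u = 26.49 kPa


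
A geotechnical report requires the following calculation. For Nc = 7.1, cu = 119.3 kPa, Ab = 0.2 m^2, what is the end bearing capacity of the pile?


Result: 169.41 kN

Derivation:
Using Qb = Nc * cu * Ab
Qb = 7.1 * 119.3 * 0.2
Qb = 169.41 kN


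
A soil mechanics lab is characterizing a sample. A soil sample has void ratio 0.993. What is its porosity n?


Using the relation n = e / (1 + e)
n = 0.993 / (1 + 0.993)
n = 0.993 / 1.993
n = 0.4982


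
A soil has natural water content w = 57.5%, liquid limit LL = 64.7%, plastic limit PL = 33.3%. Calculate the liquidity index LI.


First compute the plasticity index:
PI = LL - PL = 64.7 - 33.3 = 31.4
Then compute the liquidity index:
LI = (w - PL) / PI
LI = (57.5 - 33.3) / 31.4
LI = 0.771
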